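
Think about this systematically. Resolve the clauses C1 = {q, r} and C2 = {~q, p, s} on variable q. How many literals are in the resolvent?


Remove q from C1 and ~q from C2.
C1 remainder: {r}
C2 remainder: {p, s}
Union (resolvent): {p, r, s}
Resolvent has 3 literal(s).

3


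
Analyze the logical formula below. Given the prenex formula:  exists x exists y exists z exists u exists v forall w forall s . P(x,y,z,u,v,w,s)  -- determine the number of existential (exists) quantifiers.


Quantifier prefix: exists x exists y exists z exists u exists v forall w forall s
Mark each quantifier type:
  E E E E E U U
Universal count = 2, Existential count = 5
Asked for existential (exists) quantifiers: 5

5


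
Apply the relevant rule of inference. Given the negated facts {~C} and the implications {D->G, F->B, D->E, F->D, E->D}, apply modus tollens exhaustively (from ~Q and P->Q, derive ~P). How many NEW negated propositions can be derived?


Initial negated facts: {~C}
Apply modus tollens to closure:
  (no implication fires)
Final negated: {~C}
New negations: {(none)}
Count = 0

0


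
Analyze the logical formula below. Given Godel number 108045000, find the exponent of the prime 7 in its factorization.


Factorize 108045000 by dividing by 7 repeatedly.
Division steps: 7 divides 108045000 exactly 4 time(s).
Exponent of 7 = 4

4


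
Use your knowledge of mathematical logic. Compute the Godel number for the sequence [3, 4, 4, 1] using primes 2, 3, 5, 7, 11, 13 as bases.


Encode each element as an exponent of the corresponding prime:
  2^3 = 8
  3^4 = 81
  5^4 = 625
  7^1 = 7
Product = 8 * 81 * 625 * 7 = 2835000

2835000


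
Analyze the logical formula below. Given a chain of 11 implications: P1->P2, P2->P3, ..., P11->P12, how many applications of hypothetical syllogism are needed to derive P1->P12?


With 11 implications in a chain connecting 12 propositions:
P1->P2, P2->P3, ..., P11->P12
Steps needed = (number of implications) - 1 = 11 - 1 = 10

10


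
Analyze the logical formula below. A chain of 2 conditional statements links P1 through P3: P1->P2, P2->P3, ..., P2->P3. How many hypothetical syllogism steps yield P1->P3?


With 2 implications in a chain connecting 3 propositions:
P1->P2, P2->P3, ..., P2->P3
Steps needed = (number of implications) - 1 = 2 - 1 = 1

1


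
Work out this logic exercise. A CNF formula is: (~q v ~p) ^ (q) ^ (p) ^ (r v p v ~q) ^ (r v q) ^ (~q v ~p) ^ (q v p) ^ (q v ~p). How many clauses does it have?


A CNF formula is a conjunction of clauses.
Clauses are separated by ^.
Counting the conjuncts: 8 clauses.

8


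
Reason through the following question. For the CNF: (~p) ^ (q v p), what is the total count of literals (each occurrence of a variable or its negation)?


Counting literals in each clause:
Clause 1: 1 literal(s)
Clause 2: 2 literal(s)
Total = 3

3


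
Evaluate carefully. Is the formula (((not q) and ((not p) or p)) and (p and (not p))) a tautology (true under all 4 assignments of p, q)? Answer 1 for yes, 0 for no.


Check all 4 assignments:
p=0, q=0: 0
p=0, q=1: 0
p=1, q=0: 0
p=1, q=1: 0
Satisfying count = 0/4.
Tautology iff count = 4: no.

0


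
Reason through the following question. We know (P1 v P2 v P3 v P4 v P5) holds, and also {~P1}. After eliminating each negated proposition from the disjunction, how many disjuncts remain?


Original disjuncts (5): P1, P2, P3, P4, P5
Negated (eliminate): ~P1
Remaining disjuncts: P2, P3, P4, P5
Count = 5 - 1 = 4

4


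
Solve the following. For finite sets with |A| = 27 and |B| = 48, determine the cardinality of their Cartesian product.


The Cartesian product A x B contains all ordered pairs (a, b).
|A x B| = |A| * |B| = 27 * 48 = 1296

1296


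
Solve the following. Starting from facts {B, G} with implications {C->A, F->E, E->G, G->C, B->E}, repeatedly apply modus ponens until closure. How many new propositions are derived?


Initial facts: {B, G}
Apply modus ponens to closure:
  G and G->C  =>  C
  B and B->E  =>  E
  C and C->A  =>  A
Final known: {A, B, C, E, G}
New propositions: {A, C, E}
Count = 3

3


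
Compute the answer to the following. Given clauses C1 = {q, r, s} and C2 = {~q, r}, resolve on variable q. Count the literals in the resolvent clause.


Remove q from C1 and ~q from C2.
C1 remainder: {r, s}
C2 remainder: {r}
Union (resolvent): {r, s}
Resolvent has 2 literal(s).

2


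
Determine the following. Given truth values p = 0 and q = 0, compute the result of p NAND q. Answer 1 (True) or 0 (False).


p = 0, q = 0
Operation: p NAND q
Evaluate: 0 NAND 0 = 1

1


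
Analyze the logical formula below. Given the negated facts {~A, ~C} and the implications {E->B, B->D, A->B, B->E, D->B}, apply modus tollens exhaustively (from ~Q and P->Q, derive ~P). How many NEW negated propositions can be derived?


Initial negated facts: {~A, ~C}
Apply modus tollens to closure:
  (no implication fires)
Final negated: {~A, ~C}
New negations: {(none)}
Count = 0

0


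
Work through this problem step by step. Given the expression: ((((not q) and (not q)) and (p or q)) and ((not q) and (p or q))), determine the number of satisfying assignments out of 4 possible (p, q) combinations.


Check all 4 assignments:
p=0, q=0: 0
p=0, q=1: 0
p=1, q=0: 1
p=1, q=1: 0
Count of True = 1

1


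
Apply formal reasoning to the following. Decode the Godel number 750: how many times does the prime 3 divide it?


Factorize 750 by dividing by 3 repeatedly.
Division steps: 3 divides 750 exactly 1 time(s).
Exponent of 3 = 1

1


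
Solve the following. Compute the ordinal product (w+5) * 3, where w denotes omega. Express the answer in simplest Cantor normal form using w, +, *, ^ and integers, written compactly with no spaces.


Compute (w+5) * 3.
Ordinal * is associative and left-distributive over +, but NOT commutative; for finite n>1, n*w = w but w*n stays w*n.
(w+5) * 3 = (w+5) repeated 3 times. Each intermediate +5 is absorbed by the following w; only the last survives: w*3+5.
Result = w*3+5

w*3+5


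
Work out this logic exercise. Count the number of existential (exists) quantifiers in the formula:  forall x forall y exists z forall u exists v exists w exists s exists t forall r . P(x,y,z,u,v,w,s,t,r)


Quantifier prefix: forall x forall y exists z forall u exists v exists w exists s exists t forall r
Mark each quantifier type:
  U U E U E E E E U
Universal count = 4, Existential count = 5
Asked for existential (exists) quantifiers: 5

5


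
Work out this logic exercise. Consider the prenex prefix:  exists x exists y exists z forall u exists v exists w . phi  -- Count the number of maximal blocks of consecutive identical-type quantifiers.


Quantifier-type sequence: E E E A E E  (A=forall, E=exists)
Group into maximal same-type runs:
  Ex3 | Ax1 | Ex2
Number of blocks = 3

3


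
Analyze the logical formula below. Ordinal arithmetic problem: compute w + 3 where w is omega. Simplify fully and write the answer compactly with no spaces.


Compute w + 3.
Ordinal + is associative but NOT commutative; for finite n>0, n + w = w but w + n stays w+n.
w + 3 is already in normal form (a successor ordinal beyond w).
Result = w+3

w+3


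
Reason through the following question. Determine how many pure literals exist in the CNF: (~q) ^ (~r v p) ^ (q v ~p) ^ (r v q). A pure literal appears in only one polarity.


Check each variable for pure literal status:
p: mixed (not pure)
q: mixed (not pure)
r: mixed (not pure)
Pure literal count = 0

0


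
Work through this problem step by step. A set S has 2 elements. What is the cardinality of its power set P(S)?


The power set of a set with n elements has 2^n elements.
|P(S)| = 2^2 = 4

4


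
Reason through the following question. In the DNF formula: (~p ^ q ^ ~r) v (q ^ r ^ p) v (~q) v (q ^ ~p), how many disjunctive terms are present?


A DNF formula is a disjunction of terms (conjunctions).
Terms are separated by v.
Counting the disjuncts: 4 terms.

4


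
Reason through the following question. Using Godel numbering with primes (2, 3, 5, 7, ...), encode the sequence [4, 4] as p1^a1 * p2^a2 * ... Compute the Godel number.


Encode each element as an exponent of the corresponding prime:
  2^4 = 16
  3^4 = 81
Product = 16 * 81 = 1296

1296


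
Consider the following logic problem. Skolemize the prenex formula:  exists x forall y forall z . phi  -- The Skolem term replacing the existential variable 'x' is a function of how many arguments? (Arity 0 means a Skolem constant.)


Quantifier prefix: exists x forall y forall z
'x' is existentially quantified at position 1.
No universal quantifiers precede it.
Skolem function arity = 0 (a Skolem constant)

0


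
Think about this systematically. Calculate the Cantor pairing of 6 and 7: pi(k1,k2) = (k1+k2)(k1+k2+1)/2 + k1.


k1 + k2 = 13
(k1+k2)(k1+k2+1)/2 = 13 * 14 / 2 = 91
pi = 91 + 6 = 97

97


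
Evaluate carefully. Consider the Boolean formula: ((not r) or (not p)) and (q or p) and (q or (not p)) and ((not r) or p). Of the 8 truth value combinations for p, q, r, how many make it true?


Evaluate all 8 assignments for p, q, r:
p=0, q=0, r=0: 0
p=0, q=0, r=1: 0
p=0, q=1, r=0: 1
p=0, q=1, r=1: 0
p=1, q=0, r=0: 0
p=1, q=0, r=1: 0
p=1, q=1, r=0: 1
p=1, q=1, r=1: 0
Satisfying count = 2

2


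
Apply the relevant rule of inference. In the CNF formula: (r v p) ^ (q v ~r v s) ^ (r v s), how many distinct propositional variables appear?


Identify each variable that appears in the formula.
Variables found: p, q, r, s
Count = 4

4


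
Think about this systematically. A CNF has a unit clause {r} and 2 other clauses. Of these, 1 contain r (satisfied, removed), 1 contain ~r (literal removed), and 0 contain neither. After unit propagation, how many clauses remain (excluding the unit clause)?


Satisfied (removed): 1
Shortened (remain): 1
Unchanged (remain): 0
Remaining = 1 + 0 = 1

1


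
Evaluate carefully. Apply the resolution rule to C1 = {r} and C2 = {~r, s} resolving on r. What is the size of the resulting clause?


Remove r from C1 and ~r from C2.
C1 remainder: {}
C2 remainder: {s}
Union (resolvent): {s}
Resolvent has 1 literal(s).

1


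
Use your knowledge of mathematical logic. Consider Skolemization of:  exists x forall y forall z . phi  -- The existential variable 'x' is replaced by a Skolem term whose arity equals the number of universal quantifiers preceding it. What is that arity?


Quantifier prefix: exists x forall y forall z
'x' is existentially quantified at position 1.
No universal quantifiers precede it.
Skolem function arity = 0 (a Skolem constant)

0


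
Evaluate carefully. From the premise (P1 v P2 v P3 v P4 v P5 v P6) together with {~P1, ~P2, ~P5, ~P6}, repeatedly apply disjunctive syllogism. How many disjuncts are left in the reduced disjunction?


Original disjuncts (6): P1, P2, P3, P4, P5, P6
Negated (eliminate): ~P1, ~P2, ~P5, ~P6
Remaining disjuncts: P3, P4
Count = 6 - 4 = 2

2


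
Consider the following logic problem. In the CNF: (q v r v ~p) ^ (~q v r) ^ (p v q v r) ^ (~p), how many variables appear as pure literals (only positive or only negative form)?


Check each variable for pure literal status:
p: mixed (not pure)
q: mixed (not pure)
r: pure positive
Pure literal count = 1

1


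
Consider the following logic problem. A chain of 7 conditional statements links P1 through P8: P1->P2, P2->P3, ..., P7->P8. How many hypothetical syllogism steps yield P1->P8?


With 7 implications in a chain connecting 8 propositions:
P1->P2, P2->P3, ..., P7->P8
Steps needed = (number of implications) - 1 = 7 - 1 = 6

6


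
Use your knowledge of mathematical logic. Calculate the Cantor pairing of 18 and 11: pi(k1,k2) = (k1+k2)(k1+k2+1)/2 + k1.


k1 + k2 = 29
(k1+k2)(k1+k2+1)/2 = 29 * 30 / 2 = 435
pi = 435 + 18 = 453

453


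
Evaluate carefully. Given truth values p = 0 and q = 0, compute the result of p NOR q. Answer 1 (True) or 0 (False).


p = 0, q = 0
Operation: p NOR q
Evaluate: 0 NOR 0 = 1

1


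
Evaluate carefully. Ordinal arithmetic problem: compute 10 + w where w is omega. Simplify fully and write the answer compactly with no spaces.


Compute 10 + w.
Ordinal + is associative but NOT commutative; for finite n>0, n + w = w but w + n stays w+n.
Any finite left addend is absorbed by w on the right: 10 + w = w.
Result = w

w


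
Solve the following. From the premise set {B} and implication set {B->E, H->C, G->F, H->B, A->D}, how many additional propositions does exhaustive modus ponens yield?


Initial facts: {B}
Apply modus ponens to closure:
  B and B->E  =>  E
Final known: {B, E}
New propositions: {E}
Count = 1

1


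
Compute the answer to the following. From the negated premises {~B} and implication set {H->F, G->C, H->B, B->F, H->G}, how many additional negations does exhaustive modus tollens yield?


Initial negated facts: {~B}
Apply modus tollens to closure:
  ~B and H->B  =>  ~H
Final negated: {~B, ~H}
New negations: {~H}
Count = 1

1


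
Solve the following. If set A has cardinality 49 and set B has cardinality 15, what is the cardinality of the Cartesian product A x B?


The Cartesian product A x B contains all ordered pairs (a, b).
|A x B| = |A| * |B| = 49 * 15 = 735

735


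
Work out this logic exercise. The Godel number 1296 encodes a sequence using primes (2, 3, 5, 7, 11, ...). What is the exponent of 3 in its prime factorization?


Factorize 1296 by dividing by 3 repeatedly.
Division steps: 3 divides 1296 exactly 4 time(s).
Exponent of 3 = 4

4


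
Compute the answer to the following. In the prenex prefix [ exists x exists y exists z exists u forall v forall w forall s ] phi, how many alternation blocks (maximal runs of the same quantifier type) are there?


Quantifier-type sequence: E E E E A A A  (A=forall, E=exists)
Group into maximal same-type runs:
  Ex4 | Ax3
Number of blocks = 2

2


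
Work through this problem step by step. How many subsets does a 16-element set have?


The power set of a set with n elements has 2^n elements.
|P(S)| = 2^16 = 65536

65536


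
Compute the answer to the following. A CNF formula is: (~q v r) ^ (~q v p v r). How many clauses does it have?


A CNF formula is a conjunction of clauses.
Clauses are separated by ^.
Counting the conjuncts: 2 clauses.

2


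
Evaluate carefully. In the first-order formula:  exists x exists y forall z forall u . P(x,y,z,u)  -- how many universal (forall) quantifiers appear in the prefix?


Quantifier prefix: exists x exists y forall z forall u
Mark each quantifier type:
  E E U U
Universal count = 2, Existential count = 2
Asked for universal (forall) quantifiers: 2

2


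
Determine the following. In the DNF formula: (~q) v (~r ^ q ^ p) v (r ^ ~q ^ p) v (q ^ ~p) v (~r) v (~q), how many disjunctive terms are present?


A DNF formula is a disjunction of terms (conjunctions).
Terms are separated by v.
Counting the disjuncts: 6 terms.

6


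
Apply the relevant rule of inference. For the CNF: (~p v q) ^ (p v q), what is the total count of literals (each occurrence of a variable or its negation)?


Counting literals in each clause:
Clause 1: 2 literal(s)
Clause 2: 2 literal(s)
Total = 4

4


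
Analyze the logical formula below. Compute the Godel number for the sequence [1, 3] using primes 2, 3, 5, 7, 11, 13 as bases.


Encode each element as an exponent of the corresponding prime:
  2^1 = 2
  3^3 = 27
Product = 2 * 27 = 54

54


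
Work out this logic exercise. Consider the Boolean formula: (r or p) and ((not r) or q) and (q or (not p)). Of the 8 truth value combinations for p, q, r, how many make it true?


Evaluate all 8 assignments for p, q, r:
p=0, q=0, r=0: 0
p=0, q=0, r=1: 0
p=0, q=1, r=0: 0
p=0, q=1, r=1: 1
p=1, q=0, r=0: 0
p=1, q=0, r=1: 0
p=1, q=1, r=0: 1
p=1, q=1, r=1: 1
Satisfying count = 3

3


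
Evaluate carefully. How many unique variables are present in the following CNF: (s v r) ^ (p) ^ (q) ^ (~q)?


Identify each variable that appears in the formula.
Variables found: p, q, r, s
Count = 4

4


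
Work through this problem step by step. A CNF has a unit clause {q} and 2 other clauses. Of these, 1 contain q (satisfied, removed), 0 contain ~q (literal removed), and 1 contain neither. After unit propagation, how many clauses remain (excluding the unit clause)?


Satisfied (removed): 1
Shortened (remain): 0
Unchanged (remain): 1
Remaining = 0 + 1 = 1

1


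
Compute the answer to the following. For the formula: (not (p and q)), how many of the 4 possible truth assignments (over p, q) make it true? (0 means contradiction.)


Check all 4 assignments:
p=0, q=0: 1
p=0, q=1: 1
p=1, q=0: 1
p=1, q=1: 0
Count of True = 3

3


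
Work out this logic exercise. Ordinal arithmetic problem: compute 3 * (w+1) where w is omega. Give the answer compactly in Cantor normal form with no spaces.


Compute 3 * (w+1).
Ordinal * is associative and left-distributive over +, but NOT commutative; for finite n>1, n*w = w but w*n stays w*n.
By left-distributivity: 3 * (w+1) = 3*w + 3*1 = w + 3 = w+3.
Result = w+3

w+3


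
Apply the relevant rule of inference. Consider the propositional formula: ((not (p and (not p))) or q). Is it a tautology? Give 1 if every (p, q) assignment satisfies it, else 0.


Check all 4 assignments:
p=0, q=0: 1
p=0, q=1: 1
p=1, q=0: 1
p=1, q=1: 1
Satisfying count = 4/4.
Tautology iff count = 4: yes.

1


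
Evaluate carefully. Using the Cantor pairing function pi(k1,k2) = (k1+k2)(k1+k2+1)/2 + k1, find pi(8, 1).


k1 + k2 = 9
(k1+k2)(k1+k2+1)/2 = 9 * 10 / 2 = 45
pi = 45 + 8 = 53

53


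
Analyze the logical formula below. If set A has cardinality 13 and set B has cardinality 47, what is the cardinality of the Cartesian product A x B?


The Cartesian product A x B contains all ordered pairs (a, b).
|A x B| = |A| * |B| = 13 * 47 = 611

611


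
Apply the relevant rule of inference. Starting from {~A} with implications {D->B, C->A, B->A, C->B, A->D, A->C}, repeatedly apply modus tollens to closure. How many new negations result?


Initial negated facts: {~A}
Apply modus tollens to closure:
  ~A and C->A  =>  ~C
  ~A and B->A  =>  ~B
  ~B and D->B  =>  ~D
Final negated: {~A, ~B, ~C, ~D}
New negations: {~B, ~C, ~D}
Count = 3

3


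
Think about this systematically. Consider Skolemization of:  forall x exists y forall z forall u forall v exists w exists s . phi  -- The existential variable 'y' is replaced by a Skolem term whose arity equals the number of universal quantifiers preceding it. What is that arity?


Quantifier prefix: forall x exists y forall z forall u forall v exists w exists s
'y' is existentially quantified at position 2.
Universal variables preceding it: x
Skolem function arity = 1

1


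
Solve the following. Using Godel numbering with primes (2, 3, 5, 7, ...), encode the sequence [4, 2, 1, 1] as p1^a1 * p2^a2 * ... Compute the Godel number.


Encode each element as an exponent of the corresponding prime:
  2^4 = 16
  3^2 = 9
  5^1 = 5
  7^1 = 7
Product = 16 * 9 * 5 * 7 = 5040

5040


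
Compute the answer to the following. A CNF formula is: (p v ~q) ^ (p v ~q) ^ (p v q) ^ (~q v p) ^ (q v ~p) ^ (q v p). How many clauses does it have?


A CNF formula is a conjunction of clauses.
Clauses are separated by ^.
Counting the conjuncts: 6 clauses.

6


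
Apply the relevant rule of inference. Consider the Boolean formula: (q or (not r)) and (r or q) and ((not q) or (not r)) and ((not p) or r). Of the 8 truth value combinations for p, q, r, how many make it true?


Evaluate all 8 assignments for p, q, r:
p=0, q=0, r=0: 0
p=0, q=0, r=1: 0
p=0, q=1, r=0: 1
p=0, q=1, r=1: 0
p=1, q=0, r=0: 0
p=1, q=0, r=1: 0
p=1, q=1, r=0: 0
p=1, q=1, r=1: 0
Satisfying count = 1

1


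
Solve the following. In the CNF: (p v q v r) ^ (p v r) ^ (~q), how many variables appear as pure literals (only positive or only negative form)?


Check each variable for pure literal status:
p: pure positive
q: mixed (not pure)
r: pure positive
Pure literal count = 2

2


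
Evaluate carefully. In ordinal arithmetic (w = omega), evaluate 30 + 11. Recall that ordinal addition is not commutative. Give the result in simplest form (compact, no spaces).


Compute 30 + 11.
Ordinal + is associative but NOT commutative; for finite n>0, n + w = w but w + n stays w+n.
Both operands finite; ordinal + agrees with natural +: 30 + 11 = 41.
Result = 41

41


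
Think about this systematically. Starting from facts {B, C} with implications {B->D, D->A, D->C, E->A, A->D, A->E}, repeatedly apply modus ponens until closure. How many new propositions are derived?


Initial facts: {B, C}
Apply modus ponens to closure:
  B and B->D  =>  D
  D and D->A  =>  A
  A and A->E  =>  E
Final known: {A, B, C, D, E}
New propositions: {A, D, E}
Count = 3

3


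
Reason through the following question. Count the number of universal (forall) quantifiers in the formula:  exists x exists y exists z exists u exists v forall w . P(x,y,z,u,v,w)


Quantifier prefix: exists x exists y exists z exists u exists v forall w
Mark each quantifier type:
  E E E E E U
Universal count = 1, Existential count = 5
Asked for universal (forall) quantifiers: 1

1


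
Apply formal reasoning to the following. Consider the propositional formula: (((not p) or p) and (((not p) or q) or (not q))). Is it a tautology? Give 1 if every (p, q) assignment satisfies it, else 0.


Check all 4 assignments:
p=0, q=0: 1
p=0, q=1: 1
p=1, q=0: 1
p=1, q=1: 1
Satisfying count = 4/4.
Tautology iff count = 4: yes.

1


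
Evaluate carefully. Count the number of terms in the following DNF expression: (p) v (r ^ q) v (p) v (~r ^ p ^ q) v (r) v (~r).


A DNF formula is a disjunction of terms (conjunctions).
Terms are separated by v.
Counting the disjuncts: 6 terms.

6


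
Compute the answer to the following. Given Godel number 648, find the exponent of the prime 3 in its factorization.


Factorize 648 by dividing by 3 repeatedly.
Division steps: 3 divides 648 exactly 4 time(s).
Exponent of 3 = 4

4


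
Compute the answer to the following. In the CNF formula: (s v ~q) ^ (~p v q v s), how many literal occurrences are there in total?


Counting literals in each clause:
Clause 1: 2 literal(s)
Clause 2: 3 literal(s)
Total = 5

5


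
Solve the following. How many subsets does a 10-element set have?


The power set of a set with n elements has 2^n elements.
|P(S)| = 2^10 = 1024

1024


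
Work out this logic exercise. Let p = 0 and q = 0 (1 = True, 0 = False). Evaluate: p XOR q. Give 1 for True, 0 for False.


p = 0, q = 0
Operation: p XOR q
Evaluate: 0 XOR 0 = 0

0


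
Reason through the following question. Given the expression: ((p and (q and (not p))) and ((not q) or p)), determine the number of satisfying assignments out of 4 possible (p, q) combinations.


Check all 4 assignments:
p=0, q=0: 0
p=0, q=1: 0
p=1, q=0: 0
p=1, q=1: 0
Count of True = 0

0


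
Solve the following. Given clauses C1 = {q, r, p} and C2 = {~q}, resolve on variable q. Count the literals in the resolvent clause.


Remove q from C1 and ~q from C2.
C1 remainder: {r, p}
C2 remainder: {}
Union (resolvent): {p, r}
Resolvent has 2 literal(s).

2


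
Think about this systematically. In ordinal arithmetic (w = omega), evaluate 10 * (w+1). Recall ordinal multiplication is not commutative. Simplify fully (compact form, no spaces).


Compute 10 * (w+1).
Ordinal * is associative and left-distributive over +, but NOT commutative; for finite n>1, n*w = w but w*n stays w*n.
By left-distributivity: 10 * (w+1) = 10*w + 10*1 = w + 10 = w+10.
Result = w+10

w+10


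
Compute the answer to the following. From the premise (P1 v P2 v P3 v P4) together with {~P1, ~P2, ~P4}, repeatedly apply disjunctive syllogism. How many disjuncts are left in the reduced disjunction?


Original disjuncts (4): P1, P2, P3, P4
Negated (eliminate): ~P1, ~P2, ~P4
Remaining disjuncts: P3
Count = 4 - 3 = 1

1


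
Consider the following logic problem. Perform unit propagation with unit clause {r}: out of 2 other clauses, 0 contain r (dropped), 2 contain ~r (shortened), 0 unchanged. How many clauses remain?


Satisfied (removed): 0
Shortened (remain): 2
Unchanged (remain): 0
Remaining = 2 + 0 = 2

2


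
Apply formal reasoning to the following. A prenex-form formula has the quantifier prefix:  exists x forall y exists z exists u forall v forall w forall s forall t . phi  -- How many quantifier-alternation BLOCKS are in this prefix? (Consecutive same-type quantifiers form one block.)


Quantifier-type sequence: E A E E A A A A  (A=forall, E=exists)
Group into maximal same-type runs:
  Ex1 | Ax1 | Ex2 | Ax4
Number of blocks = 4

4


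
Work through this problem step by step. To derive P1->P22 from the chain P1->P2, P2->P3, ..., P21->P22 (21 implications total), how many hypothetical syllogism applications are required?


With 21 implications in a chain connecting 22 propositions:
P1->P2, P2->P3, ..., P21->P22
Steps needed = (number of implications) - 1 = 21 - 1 = 20

20


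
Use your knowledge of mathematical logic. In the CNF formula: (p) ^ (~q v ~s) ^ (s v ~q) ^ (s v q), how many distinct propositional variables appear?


Identify each variable that appears in the formula.
Variables found: p, q, s
Count = 3

3


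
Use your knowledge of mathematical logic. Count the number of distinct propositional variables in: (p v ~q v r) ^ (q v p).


Identify each variable that appears in the formula.
Variables found: p, q, r
Count = 3

3


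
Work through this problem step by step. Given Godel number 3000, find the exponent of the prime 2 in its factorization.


Factorize 3000 by dividing by 2 repeatedly.
Division steps: 2 divides 3000 exactly 3 time(s).
Exponent of 2 = 3

3


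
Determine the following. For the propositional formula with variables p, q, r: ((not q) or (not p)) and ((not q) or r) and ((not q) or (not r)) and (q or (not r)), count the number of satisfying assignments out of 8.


Evaluate all 8 assignments for p, q, r:
p=0, q=0, r=0: 1
p=0, q=0, r=1: 0
p=0, q=1, r=0: 0
p=0, q=1, r=1: 0
p=1, q=0, r=0: 1
p=1, q=0, r=1: 0
p=1, q=1, r=0: 0
p=1, q=1, r=1: 0
Satisfying count = 2

2


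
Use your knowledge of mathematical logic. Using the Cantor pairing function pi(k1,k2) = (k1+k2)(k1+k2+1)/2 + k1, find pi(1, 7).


k1 + k2 = 8
(k1+k2)(k1+k2+1)/2 = 8 * 9 / 2 = 36
pi = 36 + 1 = 37

37


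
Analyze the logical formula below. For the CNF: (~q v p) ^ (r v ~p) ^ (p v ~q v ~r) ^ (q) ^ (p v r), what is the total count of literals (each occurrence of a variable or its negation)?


Counting literals in each clause:
Clause 1: 2 literal(s)
Clause 2: 2 literal(s)
Clause 3: 3 literal(s)
Clause 4: 1 literal(s)
Clause 5: 2 literal(s)
Total = 10

10


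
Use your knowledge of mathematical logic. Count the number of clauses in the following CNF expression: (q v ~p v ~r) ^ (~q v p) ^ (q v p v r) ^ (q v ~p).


A CNF formula is a conjunction of clauses.
Clauses are separated by ^.
Counting the conjuncts: 4 clauses.

4


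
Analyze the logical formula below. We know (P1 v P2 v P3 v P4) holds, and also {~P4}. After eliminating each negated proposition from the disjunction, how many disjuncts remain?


Original disjuncts (4): P1, P2, P3, P4
Negated (eliminate): ~P4
Remaining disjuncts: P1, P2, P3
Count = 4 - 1 = 3

3


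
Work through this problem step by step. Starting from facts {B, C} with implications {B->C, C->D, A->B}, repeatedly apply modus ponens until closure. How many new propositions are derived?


Initial facts: {B, C}
Apply modus ponens to closure:
  C and C->D  =>  D
Final known: {B, C, D}
New propositions: {D}
Count = 1

1


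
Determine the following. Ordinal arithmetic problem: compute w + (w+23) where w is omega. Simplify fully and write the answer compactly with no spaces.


Compute w + (w+23).
Ordinal + is associative but NOT commutative; for finite n>0, n + w = w but w + n stays w+n.
w + (w+23) = (w+w) + 23 = w*2+23.
Result = w*2+23

w*2+23


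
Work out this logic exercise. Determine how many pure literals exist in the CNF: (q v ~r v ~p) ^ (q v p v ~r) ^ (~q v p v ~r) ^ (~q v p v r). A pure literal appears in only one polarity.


Check each variable for pure literal status:
p: mixed (not pure)
q: mixed (not pure)
r: mixed (not pure)
Pure literal count = 0

0


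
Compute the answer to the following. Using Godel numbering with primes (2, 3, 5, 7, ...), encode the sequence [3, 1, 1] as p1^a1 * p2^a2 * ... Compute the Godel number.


Encode each element as an exponent of the corresponding prime:
  2^3 = 8
  3^1 = 3
  5^1 = 5
Product = 8 * 3 * 5 = 120

120


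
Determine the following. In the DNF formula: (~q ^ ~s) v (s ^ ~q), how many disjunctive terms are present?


A DNF formula is a disjunction of terms (conjunctions).
Terms are separated by v.
Counting the disjuncts: 2 terms.

2


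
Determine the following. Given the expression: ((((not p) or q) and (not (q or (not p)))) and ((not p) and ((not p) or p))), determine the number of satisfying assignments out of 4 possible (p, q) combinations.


Check all 4 assignments:
p=0, q=0: 0
p=0, q=1: 0
p=1, q=0: 0
p=1, q=1: 0
Count of True = 0

0


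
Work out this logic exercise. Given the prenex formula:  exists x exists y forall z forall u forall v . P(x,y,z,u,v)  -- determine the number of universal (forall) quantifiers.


Quantifier prefix: exists x exists y forall z forall u forall v
Mark each quantifier type:
  E E U U U
Universal count = 3, Existential count = 2
Asked for universal (forall) quantifiers: 3

3


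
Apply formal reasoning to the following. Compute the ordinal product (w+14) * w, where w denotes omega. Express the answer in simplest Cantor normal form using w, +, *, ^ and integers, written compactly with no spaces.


Compute (w+14) * w.
Ordinal * is associative and left-distributive over +, but NOT commutative; for finite n>1, n*w = w but w*n stays w*n.
(w+14) * w = sup{(w+14)*k : k<w} = sup{w*k+14} = w^2 (the +14 tail is absorbed in the limit).
Result = w^2

w^2


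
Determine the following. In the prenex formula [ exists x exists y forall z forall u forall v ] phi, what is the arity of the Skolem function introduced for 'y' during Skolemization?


Quantifier prefix: exists x exists y forall z forall u forall v
'y' is existentially quantified at position 2.
No universal quantifiers precede it.
Skolem function arity = 0 (a Skolem constant)

0


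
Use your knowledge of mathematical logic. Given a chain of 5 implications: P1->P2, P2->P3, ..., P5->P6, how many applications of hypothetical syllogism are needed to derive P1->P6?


With 5 implications in a chain connecting 6 propositions:
P1->P2, P2->P3, ..., P5->P6
Steps needed = (number of implications) - 1 = 5 - 1 = 4

4


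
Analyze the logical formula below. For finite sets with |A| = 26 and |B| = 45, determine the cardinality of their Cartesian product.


The Cartesian product A x B contains all ordered pairs (a, b).
|A x B| = |A| * |B| = 26 * 45 = 1170

1170


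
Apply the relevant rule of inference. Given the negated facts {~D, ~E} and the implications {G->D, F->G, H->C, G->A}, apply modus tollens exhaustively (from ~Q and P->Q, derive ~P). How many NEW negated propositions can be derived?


Initial negated facts: {~D, ~E}
Apply modus tollens to closure:
  ~D and G->D  =>  ~G
  ~G and F->G  =>  ~F
Final negated: {~D, ~E, ~F, ~G}
New negations: {~F, ~G}
Count = 2

2


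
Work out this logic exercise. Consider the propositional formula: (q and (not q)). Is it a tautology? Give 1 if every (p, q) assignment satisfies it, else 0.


Check all 4 assignments:
p=0, q=0: 0
p=0, q=1: 0
p=1, q=0: 0
p=1, q=1: 0
Satisfying count = 0/4.
Tautology iff count = 4: no.

0


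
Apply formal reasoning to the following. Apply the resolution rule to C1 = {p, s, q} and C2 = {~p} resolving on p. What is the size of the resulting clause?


Remove p from C1 and ~p from C2.
C1 remainder: {s, q}
C2 remainder: {}
Union (resolvent): {q, s}
Resolvent has 2 literal(s).

2


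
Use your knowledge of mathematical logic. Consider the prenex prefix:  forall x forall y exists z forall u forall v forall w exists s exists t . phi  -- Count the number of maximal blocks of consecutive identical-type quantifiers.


Quantifier-type sequence: A A E A A A E E  (A=forall, E=exists)
Group into maximal same-type runs:
  Ax2 | Ex1 | Ax3 | Ex2
Number of blocks = 4

4


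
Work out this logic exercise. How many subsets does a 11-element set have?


The power set of a set with n elements has 2^n elements.
|P(S)| = 2^11 = 2048

2048


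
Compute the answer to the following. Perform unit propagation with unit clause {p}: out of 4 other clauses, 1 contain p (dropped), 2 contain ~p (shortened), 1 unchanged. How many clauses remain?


Satisfied (removed): 1
Shortened (remain): 2
Unchanged (remain): 1
Remaining = 2 + 1 = 3

3


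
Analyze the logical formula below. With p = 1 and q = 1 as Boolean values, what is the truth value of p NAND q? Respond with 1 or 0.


p = 1, q = 1
Operation: p NAND q
Evaluate: 1 NAND 1 = 0

0


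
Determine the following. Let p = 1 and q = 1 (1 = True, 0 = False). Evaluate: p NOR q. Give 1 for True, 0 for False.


p = 1, q = 1
Operation: p NOR q
Evaluate: 1 NOR 1 = 0

0


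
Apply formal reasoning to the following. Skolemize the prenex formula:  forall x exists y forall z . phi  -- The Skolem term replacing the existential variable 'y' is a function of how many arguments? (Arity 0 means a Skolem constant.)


Quantifier prefix: forall x exists y forall z
'y' is existentially quantified at position 2.
Universal variables preceding it: x
Skolem function arity = 1

1


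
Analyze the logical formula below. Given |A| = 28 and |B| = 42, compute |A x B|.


The Cartesian product A x B contains all ordered pairs (a, b).
|A x B| = |A| * |B| = 28 * 42 = 1176

1176


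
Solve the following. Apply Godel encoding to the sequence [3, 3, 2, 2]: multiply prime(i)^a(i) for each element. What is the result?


Encode each element as an exponent of the corresponding prime:
  2^3 = 8
  3^3 = 27
  5^2 = 25
  7^2 = 49
Product = 8 * 27 * 25 * 49 = 264600

264600


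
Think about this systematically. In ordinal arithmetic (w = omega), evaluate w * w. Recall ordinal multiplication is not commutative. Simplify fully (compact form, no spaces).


Compute w * w.
Ordinal * is associative and left-distributive over +, but NOT commutative; for finite n>1, n*w = w but w*n stays w*n.
w * w = w^2 by definition.
Result = w^2

w^2


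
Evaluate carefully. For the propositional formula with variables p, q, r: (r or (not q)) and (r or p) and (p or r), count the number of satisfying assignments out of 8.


Evaluate all 8 assignments for p, q, r:
p=0, q=0, r=0: 0
p=0, q=0, r=1: 1
p=0, q=1, r=0: 0
p=0, q=1, r=1: 1
p=1, q=0, r=0: 1
p=1, q=0, r=1: 1
p=1, q=1, r=0: 0
p=1, q=1, r=1: 1
Satisfying count = 5

5


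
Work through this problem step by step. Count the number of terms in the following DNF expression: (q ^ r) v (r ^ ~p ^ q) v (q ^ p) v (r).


A DNF formula is a disjunction of terms (conjunctions).
Terms are separated by v.
Counting the disjuncts: 4 terms.

4


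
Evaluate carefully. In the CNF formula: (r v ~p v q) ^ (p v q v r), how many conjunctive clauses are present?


A CNF formula is a conjunction of clauses.
Clauses are separated by ^.
Counting the conjuncts: 2 clauses.

2


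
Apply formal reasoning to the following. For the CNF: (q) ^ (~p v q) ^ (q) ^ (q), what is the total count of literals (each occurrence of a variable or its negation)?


Counting literals in each clause:
Clause 1: 1 literal(s)
Clause 2: 2 literal(s)
Clause 3: 1 literal(s)
Clause 4: 1 literal(s)
Total = 5

5


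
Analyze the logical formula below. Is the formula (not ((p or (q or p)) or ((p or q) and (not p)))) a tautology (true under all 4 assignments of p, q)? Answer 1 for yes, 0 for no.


Check all 4 assignments:
p=0, q=0: 1
p=0, q=1: 0
p=1, q=0: 0
p=1, q=1: 0
Satisfying count = 1/4.
Tautology iff count = 4: no.

0


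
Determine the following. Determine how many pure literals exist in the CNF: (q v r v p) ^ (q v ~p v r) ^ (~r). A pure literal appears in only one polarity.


Check each variable for pure literal status:
p: mixed (not pure)
q: pure positive
r: mixed (not pure)
Pure literal count = 1

1


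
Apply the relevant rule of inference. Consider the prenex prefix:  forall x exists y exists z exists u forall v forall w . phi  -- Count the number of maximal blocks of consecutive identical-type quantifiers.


Quantifier-type sequence: A E E E A A  (A=forall, E=exists)
Group into maximal same-type runs:
  Ax1 | Ex3 | Ax2
Number of blocks = 3

3


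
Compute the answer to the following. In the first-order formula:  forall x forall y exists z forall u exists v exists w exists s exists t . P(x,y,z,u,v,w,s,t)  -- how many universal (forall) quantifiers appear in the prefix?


Quantifier prefix: forall x forall y exists z forall u exists v exists w exists s exists t
Mark each quantifier type:
  U U E U E E E E
Universal count = 3, Existential count = 5
Asked for universal (forall) quantifiers: 3

3


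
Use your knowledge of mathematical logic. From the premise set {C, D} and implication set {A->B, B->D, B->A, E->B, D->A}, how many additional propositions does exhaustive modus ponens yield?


Initial facts: {C, D}
Apply modus ponens to closure:
  D and D->A  =>  A
  A and A->B  =>  B
Final known: {A, B, C, D}
New propositions: {A, B}
Count = 2

2


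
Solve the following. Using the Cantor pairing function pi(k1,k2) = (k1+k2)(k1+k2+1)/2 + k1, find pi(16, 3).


k1 + k2 = 19
(k1+k2)(k1+k2+1)/2 = 19 * 20 / 2 = 190
pi = 190 + 16 = 206

206


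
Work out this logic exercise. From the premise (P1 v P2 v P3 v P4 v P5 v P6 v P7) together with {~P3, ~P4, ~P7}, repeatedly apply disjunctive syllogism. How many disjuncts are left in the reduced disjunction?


Original disjuncts (7): P1, P2, P3, P4, P5, P6, P7
Negated (eliminate): ~P3, ~P4, ~P7
Remaining disjuncts: P1, P2, P5, P6
Count = 7 - 3 = 4

4


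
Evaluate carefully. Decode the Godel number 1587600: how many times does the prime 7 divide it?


Factorize 1587600 by dividing by 7 repeatedly.
Division steps: 7 divides 1587600 exactly 2 time(s).
Exponent of 7 = 2

2


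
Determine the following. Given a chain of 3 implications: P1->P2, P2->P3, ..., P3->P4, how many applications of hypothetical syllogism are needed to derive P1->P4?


With 3 implications in a chain connecting 4 propositions:
P1->P2, P2->P3, ..., P3->P4
Steps needed = (number of implications) - 1 = 3 - 1 = 2

2


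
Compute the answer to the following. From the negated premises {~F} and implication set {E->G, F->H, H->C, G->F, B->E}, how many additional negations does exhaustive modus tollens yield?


Initial negated facts: {~F}
Apply modus tollens to closure:
  ~F and G->F  =>  ~G
  ~G and E->G  =>  ~E
  ~E and B->E  =>  ~B
Final negated: {~B, ~E, ~F, ~G}
New negations: {~B, ~E, ~G}
Count = 3

3


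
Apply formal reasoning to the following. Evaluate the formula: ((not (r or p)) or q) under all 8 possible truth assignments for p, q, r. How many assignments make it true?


Check all 8 assignments:
p=0, q=0, r=0: 1
p=0, q=0, r=1: 0
p=0, q=1, r=0: 1
p=0, q=1, r=1: 1
p=1, q=0, r=0: 0
p=1, q=0, r=1: 0
p=1, q=1, r=0: 1
p=1, q=1, r=1: 1
Count of True = 5

5


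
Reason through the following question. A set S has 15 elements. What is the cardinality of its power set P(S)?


The power set of a set with n elements has 2^n elements.
|P(S)| = 2^15 = 32768

32768


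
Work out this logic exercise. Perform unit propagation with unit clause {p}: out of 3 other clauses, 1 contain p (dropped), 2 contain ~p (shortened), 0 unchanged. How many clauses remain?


Satisfied (removed): 1
Shortened (remain): 2
Unchanged (remain): 0
Remaining = 2 + 0 = 2

2
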